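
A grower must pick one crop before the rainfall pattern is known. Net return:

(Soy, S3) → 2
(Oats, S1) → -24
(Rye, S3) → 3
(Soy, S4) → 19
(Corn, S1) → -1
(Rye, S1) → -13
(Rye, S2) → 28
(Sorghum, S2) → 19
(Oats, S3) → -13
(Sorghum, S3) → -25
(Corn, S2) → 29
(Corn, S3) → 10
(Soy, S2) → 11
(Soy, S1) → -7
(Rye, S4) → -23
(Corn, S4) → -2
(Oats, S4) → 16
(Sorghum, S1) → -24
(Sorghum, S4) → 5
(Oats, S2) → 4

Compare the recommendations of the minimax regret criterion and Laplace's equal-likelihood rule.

minimax regret → Soy; laplace → Corn (disagree)

Column bests: S1=-1, S2=29, S3=10, S4=19.
Oats regrets: 23, 25, 23, 3 → max 25
Sorghum regrets: 23, 10, 35, 14 → max 35
Rye regrets: 12, 1, 7, 42 → max 42
Soy regrets: 6, 18, 8, 0 → max 18
Corn regrets: 0, 0, 0, 21 → max 21
Smallest max regret = 18 → Soy.
Row averages: Oats=-4.25, Sorghum=-6.25, Rye=-1.25, Soy=6.25, Corn=9
Highest average = 9 → Corn.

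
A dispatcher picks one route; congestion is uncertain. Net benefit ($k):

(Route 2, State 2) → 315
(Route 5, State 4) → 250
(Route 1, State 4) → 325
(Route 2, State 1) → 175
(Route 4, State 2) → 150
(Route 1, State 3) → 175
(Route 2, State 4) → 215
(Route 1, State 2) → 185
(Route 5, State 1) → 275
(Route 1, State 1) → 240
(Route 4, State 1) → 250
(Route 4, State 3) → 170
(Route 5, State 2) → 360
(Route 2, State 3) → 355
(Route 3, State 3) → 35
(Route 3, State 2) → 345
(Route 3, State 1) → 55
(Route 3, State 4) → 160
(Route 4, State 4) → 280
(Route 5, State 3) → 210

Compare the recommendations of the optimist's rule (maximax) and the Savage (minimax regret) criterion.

Row maxima: Route 1=325, Route 2=355, Route 3=345, Route 4=280, Route 5=360
Best best-case = 360 → Route 5.
Column bests: State 1=275, State 2=360, State 3=355, State 4=325.
Route 1 regrets: 35, 175, 180, 0 → max 180
Route 2 regrets: 100, 45, 0, 110 → max 110
Route 3 regrets: 220, 15, 320, 165 → max 320
Route 4 regrets: 25, 210, 185, 45 → max 210
Route 5 regrets: 0, 0, 145, 75 → max 145
Smallest max regret = 110 → Route 2.

maximax → Route 5; minimax regret → Route 2 (disagree)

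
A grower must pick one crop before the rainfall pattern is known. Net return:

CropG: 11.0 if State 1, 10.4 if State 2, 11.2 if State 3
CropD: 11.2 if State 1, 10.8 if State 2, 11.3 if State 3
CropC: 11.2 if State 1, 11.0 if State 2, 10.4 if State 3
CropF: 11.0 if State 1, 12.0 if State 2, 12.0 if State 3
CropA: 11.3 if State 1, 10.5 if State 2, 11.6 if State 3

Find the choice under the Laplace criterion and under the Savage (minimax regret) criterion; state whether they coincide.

laplace → CropF; minimax regret → CropF (agree)

Row averages: CropG=163/15, CropD=11.1, CropC=163/15, CropF=35/3, CropA=167/15
Highest average = 35/3 → CropF.
Column bests: State 1=11.3, State 2=12.0, State 3=12.0.
CropG regrets: 0.3, 1.6, 0.8 → max 1.6
CropD regrets: 0.1, 1.2, 0.7 → max 1.2
CropC regrets: 0.1, 1.0, 1.6 → max 1.6
CropF regrets: 0.3, 0.0, 0.0 → max 0.3
CropA regrets: 0.0, 1.5, 0.4 → max 1.5
Smallest max regret = 0.3 → CropF.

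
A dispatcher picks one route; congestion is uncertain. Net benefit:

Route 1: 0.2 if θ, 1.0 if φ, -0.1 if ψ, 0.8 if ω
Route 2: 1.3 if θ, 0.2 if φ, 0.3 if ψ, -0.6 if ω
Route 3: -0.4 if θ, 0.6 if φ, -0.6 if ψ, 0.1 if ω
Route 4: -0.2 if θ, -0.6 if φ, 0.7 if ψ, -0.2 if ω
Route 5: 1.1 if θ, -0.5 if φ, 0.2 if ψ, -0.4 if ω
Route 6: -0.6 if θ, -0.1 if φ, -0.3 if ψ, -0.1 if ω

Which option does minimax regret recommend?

Column bests: θ=1.3, φ=1.0, ψ=0.7, ω=0.8.
Route 1 regrets: 1.1, 0.0, 0.8, 0.0 → max 1.1
Route 2 regrets: 0.0, 0.8, 0.4, 1.4 → max 1.4
Route 3 regrets: 1.7, 0.4, 1.3, 0.7 → max 1.7
Route 4 regrets: 1.5, 1.6, 0.0, 1.0 → max 1.6
Route 5 regrets: 0.2, 1.5, 0.5, 1.2 → max 1.5
Route 6 regrets: 1.9, 1.1, 1.0, 0.9 → max 1.9
Smallest max regret = 1.1 → Route 1.

Route 1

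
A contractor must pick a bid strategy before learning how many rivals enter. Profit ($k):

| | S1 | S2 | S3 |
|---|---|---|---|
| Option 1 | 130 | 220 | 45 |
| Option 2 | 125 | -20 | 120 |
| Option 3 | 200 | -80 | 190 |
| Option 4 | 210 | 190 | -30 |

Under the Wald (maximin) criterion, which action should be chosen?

Option 1

Row minima: Option 1=45, Option 2=-20, Option 3=-80, Option 4=-30
Best worst-case = 45 → Option 1.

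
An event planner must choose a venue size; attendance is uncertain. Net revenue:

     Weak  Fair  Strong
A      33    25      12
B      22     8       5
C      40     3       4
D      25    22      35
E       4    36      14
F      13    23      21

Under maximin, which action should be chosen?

D

Row minima: A=12, B=5, C=3, D=22, E=4, F=13
Best worst-case = 22 → D.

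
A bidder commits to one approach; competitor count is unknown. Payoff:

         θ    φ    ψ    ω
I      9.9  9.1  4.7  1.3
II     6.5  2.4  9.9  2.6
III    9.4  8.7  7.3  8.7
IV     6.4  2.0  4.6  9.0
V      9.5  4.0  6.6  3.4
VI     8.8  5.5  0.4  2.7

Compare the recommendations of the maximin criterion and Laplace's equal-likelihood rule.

Row minima: I=1.3, II=2.4, III=7.3, IV=2.0, V=3.4, VI=0.4
Best worst-case = 7.3 → III.
Row averages: I=6.25, II=5.35, III=8.525, IV=5.5, V=5.875, VI=4.35
Highest average = 8.525 → III.

maximin → III; laplace → III (agree)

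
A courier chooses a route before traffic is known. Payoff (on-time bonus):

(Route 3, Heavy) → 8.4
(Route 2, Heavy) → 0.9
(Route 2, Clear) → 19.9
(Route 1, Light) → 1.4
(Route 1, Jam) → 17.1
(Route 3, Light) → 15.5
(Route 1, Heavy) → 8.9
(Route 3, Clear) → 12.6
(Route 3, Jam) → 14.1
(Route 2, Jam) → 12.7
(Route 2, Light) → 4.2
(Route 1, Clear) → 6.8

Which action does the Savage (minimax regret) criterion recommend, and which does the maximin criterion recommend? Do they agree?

minimax regret → Route 3; maximin → Route 3 (agree)

Column bests: Clear=19.9, Light=15.5, Heavy=8.9, Jam=17.1.
Route 1 regrets: 13.1, 14.1, 0.0, 0.0 → max 14.1
Route 2 regrets: 0.0, 11.3, 8.0, 4.4 → max 11.3
Route 3 regrets: 7.3, 0.0, 0.5, 3.0 → max 7.3
Smallest max regret = 7.3 → Route 3.
Row minima: Route 1=1.4, Route 2=0.9, Route 3=8.4
Best worst-case = 8.4 → Route 3.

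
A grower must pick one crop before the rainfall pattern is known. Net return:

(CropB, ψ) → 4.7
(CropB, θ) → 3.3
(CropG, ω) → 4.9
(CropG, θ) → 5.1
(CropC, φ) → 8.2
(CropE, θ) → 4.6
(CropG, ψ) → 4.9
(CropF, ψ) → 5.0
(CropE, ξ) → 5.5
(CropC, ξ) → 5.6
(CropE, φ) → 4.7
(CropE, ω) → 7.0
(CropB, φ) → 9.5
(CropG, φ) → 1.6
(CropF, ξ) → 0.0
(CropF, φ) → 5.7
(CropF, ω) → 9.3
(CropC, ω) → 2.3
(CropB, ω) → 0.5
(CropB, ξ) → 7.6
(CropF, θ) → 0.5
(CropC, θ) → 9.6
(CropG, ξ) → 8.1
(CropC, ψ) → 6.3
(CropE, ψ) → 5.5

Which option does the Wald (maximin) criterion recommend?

CropE

Row minima: CropF=0.0, CropE=4.6, CropC=2.3, CropB=0.5, CropG=1.6
Best worst-case = 4.6 → CropE.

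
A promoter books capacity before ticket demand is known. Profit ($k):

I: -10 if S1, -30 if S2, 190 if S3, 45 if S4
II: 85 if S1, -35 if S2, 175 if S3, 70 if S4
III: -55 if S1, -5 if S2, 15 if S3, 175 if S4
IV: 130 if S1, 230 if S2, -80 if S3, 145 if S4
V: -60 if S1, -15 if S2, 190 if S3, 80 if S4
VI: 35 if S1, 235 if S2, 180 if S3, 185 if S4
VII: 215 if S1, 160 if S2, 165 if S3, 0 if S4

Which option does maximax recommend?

Row maxima: I=190, II=175, III=175, IV=230, V=190, VI=235, VII=215
Best best-case = 235 → VI.

VI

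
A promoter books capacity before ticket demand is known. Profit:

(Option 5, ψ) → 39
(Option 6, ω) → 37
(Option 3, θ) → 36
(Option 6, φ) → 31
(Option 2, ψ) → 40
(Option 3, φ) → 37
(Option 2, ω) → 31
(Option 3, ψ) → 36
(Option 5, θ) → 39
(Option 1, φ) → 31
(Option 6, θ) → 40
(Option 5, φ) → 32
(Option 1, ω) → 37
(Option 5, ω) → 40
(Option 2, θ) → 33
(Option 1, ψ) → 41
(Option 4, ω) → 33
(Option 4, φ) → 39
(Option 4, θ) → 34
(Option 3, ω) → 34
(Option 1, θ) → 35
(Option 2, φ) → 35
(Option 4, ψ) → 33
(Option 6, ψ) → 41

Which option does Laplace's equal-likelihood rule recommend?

Row averages: Option 1=36, Option 2=34.75, Option 3=35.75, Option 4=34.75, Option 5=37.5, Option 6=37.25
Highest average = 37.5 → Option 5.

Option 5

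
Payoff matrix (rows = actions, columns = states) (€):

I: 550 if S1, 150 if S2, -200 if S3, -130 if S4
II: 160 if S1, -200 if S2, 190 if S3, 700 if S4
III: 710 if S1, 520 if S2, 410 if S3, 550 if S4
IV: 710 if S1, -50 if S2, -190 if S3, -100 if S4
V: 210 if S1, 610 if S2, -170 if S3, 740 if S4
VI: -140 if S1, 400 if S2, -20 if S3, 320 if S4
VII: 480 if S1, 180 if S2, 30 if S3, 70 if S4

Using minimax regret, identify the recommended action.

III

Column bests: S1=710, S2=610, S3=410, S4=740.
I regrets: 160, 460, 610, 870 → max 870
II regrets: 550, 810, 220, 40 → max 810
III regrets: 0, 90, 0, 190 → max 190
IV regrets: 0, 660, 600, 840 → max 840
V regrets: 500, 0, 580, 0 → max 580
VI regrets: 850, 210, 430, 420 → max 850
VII regrets: 230, 430, 380, 670 → max 670
Smallest max regret = 190 → III.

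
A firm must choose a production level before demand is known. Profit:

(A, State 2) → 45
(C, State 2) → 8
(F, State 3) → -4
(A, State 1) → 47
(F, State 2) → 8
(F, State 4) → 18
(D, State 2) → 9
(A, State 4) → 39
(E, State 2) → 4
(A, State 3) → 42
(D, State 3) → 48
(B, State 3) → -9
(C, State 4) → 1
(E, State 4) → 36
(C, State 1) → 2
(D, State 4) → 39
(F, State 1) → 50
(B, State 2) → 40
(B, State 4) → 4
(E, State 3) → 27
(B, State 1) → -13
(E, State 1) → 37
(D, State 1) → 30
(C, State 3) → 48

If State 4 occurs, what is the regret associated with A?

0

Best payoff under State 4 is 39.
Regret = 39 − 39 = 0.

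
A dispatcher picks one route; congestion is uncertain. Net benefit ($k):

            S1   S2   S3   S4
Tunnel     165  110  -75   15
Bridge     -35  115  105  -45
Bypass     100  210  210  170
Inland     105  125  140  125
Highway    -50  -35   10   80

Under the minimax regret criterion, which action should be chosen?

Column bests: S1=165, S2=210, S3=210, S4=170.
Tunnel regrets: 0, 100, 285, 155 → max 285
Bridge regrets: 200, 95, 105, 215 → max 215
Bypass regrets: 65, 0, 0, 0 → max 65
Inland regrets: 60, 85, 70, 45 → max 85
Highway regrets: 215, 245, 200, 90 → max 245
Smallest max regret = 65 → Bypass.

Bypass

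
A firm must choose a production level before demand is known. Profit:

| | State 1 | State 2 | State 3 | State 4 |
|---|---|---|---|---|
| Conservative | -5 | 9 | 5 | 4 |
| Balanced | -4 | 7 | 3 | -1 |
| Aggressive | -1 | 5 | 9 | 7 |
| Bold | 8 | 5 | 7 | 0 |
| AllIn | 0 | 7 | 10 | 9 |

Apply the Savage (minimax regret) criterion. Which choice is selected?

AllIn

Column bests: State 1=8, State 2=9, State 3=10, State 4=9.
Conservative regrets: 13, 0, 5, 5 → max 13
Balanced regrets: 12, 2, 7, 10 → max 12
Aggressive regrets: 9, 4, 1, 2 → max 9
Bold regrets: 0, 4, 3, 9 → max 9
AllIn regrets: 8, 2, 0, 0 → max 8
Smallest max regret = 8 → AllIn.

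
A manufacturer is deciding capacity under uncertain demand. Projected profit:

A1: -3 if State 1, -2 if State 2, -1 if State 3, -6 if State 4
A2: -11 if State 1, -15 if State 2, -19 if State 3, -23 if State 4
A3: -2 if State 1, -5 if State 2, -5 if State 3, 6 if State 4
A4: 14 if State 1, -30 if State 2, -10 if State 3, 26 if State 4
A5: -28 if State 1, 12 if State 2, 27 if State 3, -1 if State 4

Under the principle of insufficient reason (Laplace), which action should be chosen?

A5

Row averages: A1=-3, A2=-17, A3=-1.5, A4=0, A5=2.5
Highest average = 2.5 → A5.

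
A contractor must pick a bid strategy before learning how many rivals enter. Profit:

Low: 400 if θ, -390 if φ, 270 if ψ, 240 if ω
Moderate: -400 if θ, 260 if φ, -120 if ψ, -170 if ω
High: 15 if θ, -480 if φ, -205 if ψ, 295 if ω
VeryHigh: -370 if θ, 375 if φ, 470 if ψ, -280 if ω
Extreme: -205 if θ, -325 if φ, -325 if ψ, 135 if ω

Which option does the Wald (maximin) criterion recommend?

Extreme

Row minima: Low=-390, Moderate=-400, High=-480, VeryHigh=-370, Extreme=-325
Best worst-case = -325 → Extreme.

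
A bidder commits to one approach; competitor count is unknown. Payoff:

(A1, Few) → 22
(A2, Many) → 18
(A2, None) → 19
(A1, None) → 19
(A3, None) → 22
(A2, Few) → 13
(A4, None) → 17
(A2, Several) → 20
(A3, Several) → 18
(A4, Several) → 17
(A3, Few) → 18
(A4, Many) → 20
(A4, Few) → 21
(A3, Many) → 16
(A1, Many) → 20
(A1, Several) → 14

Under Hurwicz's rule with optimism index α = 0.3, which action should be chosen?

A1: 0.3·22 + 0.7·14 = 16.4
A2: 0.3·20 + 0.7·13 = 15.1
A3: 0.3·22 + 0.7·16 = 17.8
A4: 0.3·21 + 0.7·17 = 18.2
Highest Hurwicz score = 18.2 → A4.

A4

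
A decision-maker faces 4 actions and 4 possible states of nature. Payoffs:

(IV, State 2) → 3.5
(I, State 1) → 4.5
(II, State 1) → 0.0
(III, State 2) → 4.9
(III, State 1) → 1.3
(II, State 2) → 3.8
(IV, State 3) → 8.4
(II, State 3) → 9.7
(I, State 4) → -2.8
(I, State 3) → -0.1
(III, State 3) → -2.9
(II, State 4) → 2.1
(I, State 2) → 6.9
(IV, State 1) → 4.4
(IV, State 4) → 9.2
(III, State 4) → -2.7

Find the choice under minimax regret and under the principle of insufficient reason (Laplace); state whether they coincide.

minimax regret → IV; laplace → IV (agree)

Column bests: State 1=4.5, State 2=6.9, State 3=9.7, State 4=9.2.
I regrets: 0.0, 0.0, 9.8, 12.0 → max 12.0
II regrets: 4.5, 3.1, 0.0, 7.1 → max 7.1
III regrets: 3.2, 2.0, 12.6, 11.9 → max 12.6
IV regrets: 0.1, 3.4, 1.3, 0.0 → max 3.4
Smallest max regret = 3.4 → IV.
Row averages: I=2.125, II=3.9, III=0.15, IV=6.375
Highest average = 6.375 → IV.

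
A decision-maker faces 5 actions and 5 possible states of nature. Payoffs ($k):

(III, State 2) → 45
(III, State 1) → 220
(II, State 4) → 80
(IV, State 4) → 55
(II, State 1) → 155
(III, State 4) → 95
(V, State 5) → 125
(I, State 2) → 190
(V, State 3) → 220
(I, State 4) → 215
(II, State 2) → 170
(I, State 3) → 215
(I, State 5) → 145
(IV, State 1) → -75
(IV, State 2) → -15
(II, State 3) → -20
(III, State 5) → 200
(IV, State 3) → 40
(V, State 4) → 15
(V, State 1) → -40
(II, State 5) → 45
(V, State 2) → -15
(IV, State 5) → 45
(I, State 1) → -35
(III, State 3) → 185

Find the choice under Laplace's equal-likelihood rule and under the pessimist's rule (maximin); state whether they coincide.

Row averages: I=146, II=86, III=149, IV=10, V=61
Highest average = 149 → III.
Row minima: I=-35, II=-20, III=45, IV=-75, V=-40
Best worst-case = 45 → III.

laplace → III; maximin → III (agree)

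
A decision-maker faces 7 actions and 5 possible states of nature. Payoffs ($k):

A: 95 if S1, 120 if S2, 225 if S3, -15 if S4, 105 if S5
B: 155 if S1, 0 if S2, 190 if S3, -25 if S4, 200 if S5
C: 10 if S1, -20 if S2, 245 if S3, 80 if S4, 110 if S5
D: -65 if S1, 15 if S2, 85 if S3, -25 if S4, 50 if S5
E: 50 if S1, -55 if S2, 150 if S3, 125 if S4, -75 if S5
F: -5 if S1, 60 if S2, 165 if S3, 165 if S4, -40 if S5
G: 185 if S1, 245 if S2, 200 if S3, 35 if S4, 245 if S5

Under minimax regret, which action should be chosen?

Column bests: S1=185, S2=245, S3=245, S4=165, S5=245.
A regrets: 90, 125, 20, 180, 140 → max 180
B regrets: 30, 245, 55, 190, 45 → max 245
C regrets: 175, 265, 0, 85, 135 → max 265
D regrets: 250, 230, 160, 190, 195 → max 250
E regrets: 135, 300, 95, 40, 320 → max 320
F regrets: 190, 185, 80, 0, 285 → max 285
G regrets: 0, 0, 45, 130, 0 → max 130
Smallest max regret = 130 → G.

G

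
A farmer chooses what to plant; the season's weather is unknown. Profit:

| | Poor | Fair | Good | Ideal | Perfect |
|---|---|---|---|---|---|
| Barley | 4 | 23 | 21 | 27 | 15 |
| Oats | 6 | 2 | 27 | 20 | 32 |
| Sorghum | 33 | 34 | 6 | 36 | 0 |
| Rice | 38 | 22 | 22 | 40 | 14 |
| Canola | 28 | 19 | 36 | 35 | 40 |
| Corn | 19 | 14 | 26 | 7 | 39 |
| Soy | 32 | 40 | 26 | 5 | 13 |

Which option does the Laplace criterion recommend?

Canola

Row averages: Barley=18, Oats=17.4, Sorghum=21.8, Rice=27.2, Canola=31.6, Corn=21, Soy=23.2
Highest average = 31.6 → Canola.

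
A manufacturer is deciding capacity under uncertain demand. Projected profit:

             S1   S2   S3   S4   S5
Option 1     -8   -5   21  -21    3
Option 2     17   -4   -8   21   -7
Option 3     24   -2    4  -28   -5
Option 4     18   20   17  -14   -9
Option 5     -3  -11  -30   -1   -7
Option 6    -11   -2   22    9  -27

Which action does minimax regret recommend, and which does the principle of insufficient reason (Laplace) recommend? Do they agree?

Column bests: S1=24, S2=20, S3=22, S4=21, S5=3.
Option 1 regrets: 32, 25, 1, 42, 0 → max 42
Option 2 regrets: 7, 24, 30, 0, 10 → max 30
Option 3 regrets: 0, 22, 18, 49, 8 → max 49
Option 4 regrets: 6, 0, 5, 35, 12 → max 35
Option 5 regrets: 27, 31, 52, 22, 10 → max 52
Option 6 regrets: 35, 22, 0, 12, 30 → max 35
Smallest max regret = 30 → Option 2.
Row averages: Option 1=-2, Option 2=3.8, Option 3=-1.4, Option 4=6.4, Option 5=-10.4, Option 6=-1.8
Highest average = 6.4 → Option 4.

minimax regret → Option 2; laplace → Option 4 (disagree)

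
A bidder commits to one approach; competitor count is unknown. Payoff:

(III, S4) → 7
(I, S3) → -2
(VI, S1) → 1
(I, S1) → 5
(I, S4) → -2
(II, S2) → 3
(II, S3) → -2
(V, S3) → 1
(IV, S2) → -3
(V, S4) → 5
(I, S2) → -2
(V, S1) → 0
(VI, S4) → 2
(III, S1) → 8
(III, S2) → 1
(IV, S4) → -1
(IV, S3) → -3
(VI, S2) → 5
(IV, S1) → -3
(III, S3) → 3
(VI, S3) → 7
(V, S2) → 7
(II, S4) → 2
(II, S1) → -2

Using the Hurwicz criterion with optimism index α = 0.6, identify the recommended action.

III

I: 0.6·5 + 0.4·(-2) = 2.2
II: 0.6·3 + 0.4·(-2) = 1
III: 0.6·8 + 0.4·1 = 5.2
IV: 0.6·(-1) + 0.4·(-3) = -1.8
V: 0.6·7 + 0.4·0 = 4.2
VI: 0.6·7 + 0.4·1 = 4.6
Highest Hurwicz score = 5.2 → III.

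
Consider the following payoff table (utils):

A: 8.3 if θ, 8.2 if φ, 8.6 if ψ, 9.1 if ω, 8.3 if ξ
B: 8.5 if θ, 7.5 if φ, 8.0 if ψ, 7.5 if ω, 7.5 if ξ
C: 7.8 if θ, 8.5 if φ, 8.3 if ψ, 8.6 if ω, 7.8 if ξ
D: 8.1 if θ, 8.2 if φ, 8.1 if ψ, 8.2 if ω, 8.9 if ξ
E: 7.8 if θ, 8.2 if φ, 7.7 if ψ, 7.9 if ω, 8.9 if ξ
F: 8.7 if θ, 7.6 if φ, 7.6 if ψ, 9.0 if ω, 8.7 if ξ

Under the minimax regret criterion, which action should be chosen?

Column bests: θ=8.7, φ=8.5, ψ=8.6, ω=9.1, ξ=8.9.
A regrets: 0.4, 0.3, 0.0, 0.0, 0.6 → max 0.6
B regrets: 0.2, 1.0, 0.6, 1.6, 1.4 → max 1.6
C regrets: 0.9, 0.0, 0.3, 0.5, 1.1 → max 1.1
D regrets: 0.6, 0.3, 0.5, 0.9, 0.0 → max 0.9
E regrets: 0.9, 0.3, 0.9, 1.2, 0.0 → max 1.2
F regrets: 0.0, 0.9, 1.0, 0.1, 0.2 → max 1.0
Smallest max regret = 0.6 → A.

A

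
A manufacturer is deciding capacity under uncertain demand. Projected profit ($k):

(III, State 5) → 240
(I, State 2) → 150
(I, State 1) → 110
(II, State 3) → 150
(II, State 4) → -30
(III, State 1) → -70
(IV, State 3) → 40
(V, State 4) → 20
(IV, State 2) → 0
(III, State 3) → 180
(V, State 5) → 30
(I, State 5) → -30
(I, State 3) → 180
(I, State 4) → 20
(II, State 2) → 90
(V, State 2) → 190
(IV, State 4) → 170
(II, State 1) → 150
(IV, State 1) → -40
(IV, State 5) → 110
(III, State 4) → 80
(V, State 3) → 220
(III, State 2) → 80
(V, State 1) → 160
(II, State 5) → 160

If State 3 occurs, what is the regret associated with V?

0

Best payoff under State 3 is 220.
Regret = 220 − 220 = 0.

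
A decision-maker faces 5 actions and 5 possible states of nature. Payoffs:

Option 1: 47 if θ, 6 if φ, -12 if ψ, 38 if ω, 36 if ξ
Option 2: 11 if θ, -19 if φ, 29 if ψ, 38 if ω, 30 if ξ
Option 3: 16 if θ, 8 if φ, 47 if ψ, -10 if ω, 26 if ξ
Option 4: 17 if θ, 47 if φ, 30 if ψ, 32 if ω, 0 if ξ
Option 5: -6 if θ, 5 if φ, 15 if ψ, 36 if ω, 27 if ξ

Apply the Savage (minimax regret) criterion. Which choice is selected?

Option 4

Column bests: θ=47, φ=47, ψ=47, ω=38, ξ=36.
Option 1 regrets: 0, 41, 59, 0, 0 → max 59
Option 2 regrets: 36, 66, 18, 0, 6 → max 66
Option 3 regrets: 31, 39, 0, 48, 10 → max 48
Option 4 regrets: 30, 0, 17, 6, 36 → max 36
Option 5 regrets: 53, 42, 32, 2, 9 → max 53
Smallest max regret = 36 → Option 4.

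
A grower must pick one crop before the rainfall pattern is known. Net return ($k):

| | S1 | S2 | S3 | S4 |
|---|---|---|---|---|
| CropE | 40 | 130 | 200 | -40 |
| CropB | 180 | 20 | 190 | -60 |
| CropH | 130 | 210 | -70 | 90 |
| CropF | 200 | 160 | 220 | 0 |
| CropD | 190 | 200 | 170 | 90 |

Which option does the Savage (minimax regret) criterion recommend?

CropD

Column bests: S1=200, S2=210, S3=220, S4=90.
CropE regrets: 160, 80, 20, 130 → max 160
CropB regrets: 20, 190, 30, 150 → max 190
CropH regrets: 70, 0, 290, 0 → max 290
CropF regrets: 0, 50, 0, 90 → max 90
CropD regrets: 10, 10, 50, 0 → max 50
Smallest max regret = 50 → CropD.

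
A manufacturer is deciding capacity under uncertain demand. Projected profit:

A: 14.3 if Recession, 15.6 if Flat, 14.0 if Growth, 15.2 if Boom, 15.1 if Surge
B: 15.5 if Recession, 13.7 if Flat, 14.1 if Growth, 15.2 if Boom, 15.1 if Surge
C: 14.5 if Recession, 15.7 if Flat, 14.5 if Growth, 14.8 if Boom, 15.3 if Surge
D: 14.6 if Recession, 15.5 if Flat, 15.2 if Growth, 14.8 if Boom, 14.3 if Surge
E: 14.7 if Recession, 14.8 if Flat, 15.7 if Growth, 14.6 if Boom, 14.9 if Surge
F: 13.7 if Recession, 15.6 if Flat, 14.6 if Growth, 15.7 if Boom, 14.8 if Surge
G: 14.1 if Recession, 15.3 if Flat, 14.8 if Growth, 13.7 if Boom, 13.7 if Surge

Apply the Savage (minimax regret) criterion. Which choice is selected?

Column bests: Recession=15.5, Flat=15.7, Growth=15.7, Boom=15.7, Surge=15.3.
A regrets: 1.2, 0.1, 1.7, 0.5, 0.2 → max 1.7
B regrets: 0.0, 2.0, 1.6, 0.5, 0.2 → max 2.0
C regrets: 1.0, 0.0, 1.2, 0.9, 0.0 → max 1.2
D regrets: 0.9, 0.2, 0.5, 0.9, 1.0 → max 1.0
E regrets: 0.8, 0.9, 0.0, 1.1, 0.4 → max 1.1
F regrets: 1.8, 0.1, 1.1, 0.0, 0.5 → max 1.8
G regrets: 1.4, 0.4, 0.9, 2.0, 1.6 → max 2.0
Smallest max regret = 1.0 → D.

D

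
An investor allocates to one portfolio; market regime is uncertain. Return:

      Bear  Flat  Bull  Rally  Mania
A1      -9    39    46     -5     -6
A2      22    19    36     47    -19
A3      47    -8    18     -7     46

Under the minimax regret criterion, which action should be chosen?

Column bests: Bear=47, Flat=39, Bull=46, Rally=47, Mania=46.
A1 regrets: 56, 0, 0, 52, 52 → max 56
A2 regrets: 25, 20, 10, 0, 65 → max 65
A3 regrets: 0, 47, 28, 54, 0 → max 54
Smallest max regret = 54 → A3.

A3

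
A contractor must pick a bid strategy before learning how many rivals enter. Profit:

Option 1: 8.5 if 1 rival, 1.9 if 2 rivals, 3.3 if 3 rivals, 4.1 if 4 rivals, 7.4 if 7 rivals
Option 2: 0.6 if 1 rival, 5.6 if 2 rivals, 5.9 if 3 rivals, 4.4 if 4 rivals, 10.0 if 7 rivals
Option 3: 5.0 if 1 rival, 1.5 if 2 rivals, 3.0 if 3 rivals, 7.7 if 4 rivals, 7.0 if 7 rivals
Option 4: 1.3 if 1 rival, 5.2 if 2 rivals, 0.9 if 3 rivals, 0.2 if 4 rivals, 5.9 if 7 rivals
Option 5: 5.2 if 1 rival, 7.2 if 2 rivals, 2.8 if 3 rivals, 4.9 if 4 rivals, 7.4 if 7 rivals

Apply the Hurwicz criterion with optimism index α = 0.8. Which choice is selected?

Option 2

Option 1: 0.8·8.5 + 0.2·1.9 = 7.18
Option 2: 0.8·10.0 + 0.2·0.6 = 8.12
Option 3: 0.8·7.7 + 0.2·1.5 = 6.46
Option 4: 0.8·5.9 + 0.2·0.2 = 4.76
Option 5: 0.8·7.4 + 0.2·2.8 = 6.48
Highest Hurwicz score = 8.12 → Option 2.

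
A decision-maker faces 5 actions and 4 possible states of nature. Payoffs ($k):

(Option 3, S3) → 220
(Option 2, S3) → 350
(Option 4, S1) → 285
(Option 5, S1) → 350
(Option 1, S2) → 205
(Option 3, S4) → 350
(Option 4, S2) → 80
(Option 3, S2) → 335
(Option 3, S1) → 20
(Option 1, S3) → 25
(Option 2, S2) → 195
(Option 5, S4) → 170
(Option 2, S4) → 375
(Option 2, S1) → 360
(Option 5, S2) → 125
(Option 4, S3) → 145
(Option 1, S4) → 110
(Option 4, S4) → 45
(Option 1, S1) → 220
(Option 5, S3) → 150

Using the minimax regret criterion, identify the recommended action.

Option 2

Column bests: S1=360, S2=335, S3=350, S4=375.
Option 1 regrets: 140, 130, 325, 265 → max 325
Option 2 regrets: 0, 140, 0, 0 → max 140
Option 3 regrets: 340, 0, 130, 25 → max 340
Option 4 regrets: 75, 255, 205, 330 → max 330
Option 5 regrets: 10, 210, 200, 205 → max 210
Smallest max regret = 140 → Option 2.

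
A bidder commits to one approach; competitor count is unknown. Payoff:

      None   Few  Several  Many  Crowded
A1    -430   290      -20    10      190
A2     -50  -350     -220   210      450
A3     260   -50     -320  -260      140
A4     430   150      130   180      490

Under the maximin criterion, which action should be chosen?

A4

Row minima: A1=-430, A2=-350, A3=-320, A4=130
Best worst-case = 130 → A4.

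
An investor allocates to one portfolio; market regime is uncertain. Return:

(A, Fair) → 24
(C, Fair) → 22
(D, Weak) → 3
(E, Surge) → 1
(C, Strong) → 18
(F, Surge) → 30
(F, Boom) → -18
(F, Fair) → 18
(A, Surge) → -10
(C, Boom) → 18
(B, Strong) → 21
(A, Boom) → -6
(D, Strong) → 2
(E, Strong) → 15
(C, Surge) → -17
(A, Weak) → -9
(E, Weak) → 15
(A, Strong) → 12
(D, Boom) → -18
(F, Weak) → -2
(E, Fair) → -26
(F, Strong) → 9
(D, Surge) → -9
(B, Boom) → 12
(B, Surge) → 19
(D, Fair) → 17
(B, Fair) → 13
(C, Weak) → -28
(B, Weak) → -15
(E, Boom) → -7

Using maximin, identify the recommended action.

A

Row minima: A=-10, B=-15, C=-28, D=-18, E=-26, F=-18
Best worst-case = -10 → A.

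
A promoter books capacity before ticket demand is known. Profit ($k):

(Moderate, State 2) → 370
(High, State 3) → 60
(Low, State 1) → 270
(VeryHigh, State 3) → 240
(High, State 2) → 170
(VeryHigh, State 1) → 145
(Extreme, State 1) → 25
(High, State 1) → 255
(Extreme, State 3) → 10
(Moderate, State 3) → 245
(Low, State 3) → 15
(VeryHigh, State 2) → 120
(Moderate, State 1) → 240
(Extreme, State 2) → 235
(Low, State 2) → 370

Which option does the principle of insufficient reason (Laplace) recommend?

Row averages: Low=655/3, Moderate=285, High=485/3, VeryHigh=505/3, Extreme=90
Highest average = 285 → Moderate.

Moderate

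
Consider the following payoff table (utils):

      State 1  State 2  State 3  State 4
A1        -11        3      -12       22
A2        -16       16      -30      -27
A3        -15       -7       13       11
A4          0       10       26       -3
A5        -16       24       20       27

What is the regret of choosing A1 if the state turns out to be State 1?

Best payoff under State 1 is 0.
Regret = 0 − (-11) = 11.

11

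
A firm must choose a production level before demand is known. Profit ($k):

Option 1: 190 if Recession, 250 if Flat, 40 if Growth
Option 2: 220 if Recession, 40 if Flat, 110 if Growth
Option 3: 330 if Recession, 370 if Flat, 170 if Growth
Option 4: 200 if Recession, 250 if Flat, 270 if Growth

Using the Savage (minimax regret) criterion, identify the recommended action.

Option 3

Column bests: Recession=330, Flat=370, Growth=270.
Option 1 regrets: 140, 120, 230 → max 230
Option 2 regrets: 110, 330, 160 → max 330
Option 3 regrets: 0, 0, 100 → max 100
Option 4 regrets: 130, 120, 0 → max 130
Smallest max regret = 100 → Option 3.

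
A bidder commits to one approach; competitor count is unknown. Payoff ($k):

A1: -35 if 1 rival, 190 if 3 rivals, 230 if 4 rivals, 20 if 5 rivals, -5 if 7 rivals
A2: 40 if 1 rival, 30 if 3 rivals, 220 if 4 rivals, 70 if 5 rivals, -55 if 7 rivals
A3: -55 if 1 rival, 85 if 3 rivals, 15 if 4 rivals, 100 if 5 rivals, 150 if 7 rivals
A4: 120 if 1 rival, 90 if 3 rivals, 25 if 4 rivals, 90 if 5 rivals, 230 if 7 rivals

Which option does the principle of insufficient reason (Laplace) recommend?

Row averages: A1=80, A2=61, A3=59, A4=111
Highest average = 111 → A4.

A4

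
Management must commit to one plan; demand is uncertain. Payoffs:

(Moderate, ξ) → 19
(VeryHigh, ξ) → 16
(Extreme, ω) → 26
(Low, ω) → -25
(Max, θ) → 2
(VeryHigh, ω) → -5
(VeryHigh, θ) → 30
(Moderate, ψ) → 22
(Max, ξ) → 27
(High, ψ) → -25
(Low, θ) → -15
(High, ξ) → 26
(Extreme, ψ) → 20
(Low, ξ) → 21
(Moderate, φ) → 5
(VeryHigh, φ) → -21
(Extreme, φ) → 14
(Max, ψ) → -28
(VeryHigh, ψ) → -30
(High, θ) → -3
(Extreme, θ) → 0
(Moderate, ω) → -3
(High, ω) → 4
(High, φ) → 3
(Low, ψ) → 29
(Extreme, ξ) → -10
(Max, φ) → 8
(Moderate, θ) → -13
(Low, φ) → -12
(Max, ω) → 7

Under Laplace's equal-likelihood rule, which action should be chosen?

Row averages: Low=-0.4, Moderate=6, High=1, VeryHigh=-2, Extreme=10, Max=3.2
Highest average = 10 → Extreme.

Extreme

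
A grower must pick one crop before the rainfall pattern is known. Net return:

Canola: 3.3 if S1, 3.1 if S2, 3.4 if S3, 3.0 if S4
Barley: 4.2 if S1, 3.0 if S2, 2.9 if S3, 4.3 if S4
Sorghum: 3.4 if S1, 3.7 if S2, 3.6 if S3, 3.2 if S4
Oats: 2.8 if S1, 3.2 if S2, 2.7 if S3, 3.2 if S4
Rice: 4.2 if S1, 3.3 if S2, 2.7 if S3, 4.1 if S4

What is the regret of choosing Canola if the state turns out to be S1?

0.9

Best payoff under S1 is 4.2.
Regret = 4.2 − 3.3 = 0.9.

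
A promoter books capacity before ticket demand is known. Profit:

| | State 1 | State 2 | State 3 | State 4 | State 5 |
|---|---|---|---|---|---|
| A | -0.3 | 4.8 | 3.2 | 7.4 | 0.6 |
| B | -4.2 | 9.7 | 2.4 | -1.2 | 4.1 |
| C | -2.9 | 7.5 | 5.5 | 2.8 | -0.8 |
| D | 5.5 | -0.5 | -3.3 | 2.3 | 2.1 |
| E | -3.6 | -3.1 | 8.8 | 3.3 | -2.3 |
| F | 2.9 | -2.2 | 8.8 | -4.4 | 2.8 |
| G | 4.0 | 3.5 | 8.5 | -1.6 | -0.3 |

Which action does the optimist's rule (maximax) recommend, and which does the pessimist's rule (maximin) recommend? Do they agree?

maximax → B; maximin → A (disagree)

Row maxima: A=7.4, B=9.7, C=7.5, D=5.5, E=8.8, F=8.8, G=8.5
Best best-case = 9.7 → B.
Row minima: A=-0.3, B=-4.2, C=-2.9, D=-3.3, E=-3.6, F=-4.4, G=-1.6
Best worst-case = -0.3 → A.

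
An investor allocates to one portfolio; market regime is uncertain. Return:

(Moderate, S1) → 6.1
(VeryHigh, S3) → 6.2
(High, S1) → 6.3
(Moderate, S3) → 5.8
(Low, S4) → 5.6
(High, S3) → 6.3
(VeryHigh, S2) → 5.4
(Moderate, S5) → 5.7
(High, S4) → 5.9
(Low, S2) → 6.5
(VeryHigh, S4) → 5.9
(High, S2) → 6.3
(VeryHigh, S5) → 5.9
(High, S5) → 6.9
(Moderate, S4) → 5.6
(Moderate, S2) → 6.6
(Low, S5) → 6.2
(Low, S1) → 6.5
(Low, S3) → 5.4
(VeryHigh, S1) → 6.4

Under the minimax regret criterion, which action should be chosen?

High

Column bests: S1=6.5, S2=6.6, S3=6.3, S4=5.9, S5=6.9.
Low regrets: 0.0, 0.1, 0.9, 0.3, 0.7 → max 0.9
Moderate regrets: 0.4, 0.0, 0.5, 0.3, 1.2 → max 1.2
High regrets: 0.2, 0.3, 0.0, 0.0, 0.0 → max 0.3
VeryHigh regrets: 0.1, 1.2, 0.1, 0.0, 1.0 → max 1.2
Smallest max regret = 0.3 → High.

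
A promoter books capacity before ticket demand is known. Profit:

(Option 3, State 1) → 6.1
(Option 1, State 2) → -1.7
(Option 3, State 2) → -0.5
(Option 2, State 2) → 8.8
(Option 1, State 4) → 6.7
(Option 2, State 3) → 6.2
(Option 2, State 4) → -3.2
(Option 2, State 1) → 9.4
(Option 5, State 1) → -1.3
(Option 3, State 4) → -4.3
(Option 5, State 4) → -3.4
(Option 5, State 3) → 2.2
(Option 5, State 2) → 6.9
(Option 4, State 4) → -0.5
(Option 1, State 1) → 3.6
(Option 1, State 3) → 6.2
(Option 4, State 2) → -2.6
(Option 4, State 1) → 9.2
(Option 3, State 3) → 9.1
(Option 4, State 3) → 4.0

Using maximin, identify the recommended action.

Row minima: Option 1=-1.7, Option 2=-3.2, Option 3=-4.3, Option 4=-2.6, Option 5=-3.4
Best worst-case = -1.7 → Option 1.

Option 1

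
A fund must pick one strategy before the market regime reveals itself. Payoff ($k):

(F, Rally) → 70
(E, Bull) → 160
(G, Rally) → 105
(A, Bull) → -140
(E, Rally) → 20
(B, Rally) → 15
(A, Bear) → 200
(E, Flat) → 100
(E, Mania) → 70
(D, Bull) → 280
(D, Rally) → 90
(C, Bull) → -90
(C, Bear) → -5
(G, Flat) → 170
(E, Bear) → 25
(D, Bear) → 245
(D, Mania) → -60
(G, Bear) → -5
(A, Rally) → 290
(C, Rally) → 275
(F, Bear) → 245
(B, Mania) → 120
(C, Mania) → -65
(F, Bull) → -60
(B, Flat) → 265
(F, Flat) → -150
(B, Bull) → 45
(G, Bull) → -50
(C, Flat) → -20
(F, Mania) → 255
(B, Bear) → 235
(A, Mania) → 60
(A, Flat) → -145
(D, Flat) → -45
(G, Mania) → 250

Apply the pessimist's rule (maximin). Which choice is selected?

Row minima: A=-145, B=15, C=-90, D=-60, E=20, F=-150, G=-50
Best worst-case = 20 → E.

E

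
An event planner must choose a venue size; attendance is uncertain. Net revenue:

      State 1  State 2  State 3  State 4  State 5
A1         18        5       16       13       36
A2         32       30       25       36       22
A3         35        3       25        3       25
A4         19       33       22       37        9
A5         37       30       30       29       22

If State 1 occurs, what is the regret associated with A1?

19

Best payoff under State 1 is 37.
Regret = 37 − 18 = 19.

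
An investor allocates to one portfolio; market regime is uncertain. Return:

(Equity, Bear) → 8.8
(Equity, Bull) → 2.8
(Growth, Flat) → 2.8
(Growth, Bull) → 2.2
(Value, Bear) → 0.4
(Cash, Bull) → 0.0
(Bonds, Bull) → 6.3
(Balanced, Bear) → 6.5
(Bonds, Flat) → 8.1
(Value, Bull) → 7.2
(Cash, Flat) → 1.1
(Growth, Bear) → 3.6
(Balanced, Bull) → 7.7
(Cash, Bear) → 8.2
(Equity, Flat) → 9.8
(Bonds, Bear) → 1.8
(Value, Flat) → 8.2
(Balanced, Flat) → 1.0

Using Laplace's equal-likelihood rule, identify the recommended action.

Equity

Row averages: Cash=3.1, Value=79/15, Balanced=76/15, Bonds=5.4, Equity=107/15, Growth=43/15
Highest average = 107/15 → Equity.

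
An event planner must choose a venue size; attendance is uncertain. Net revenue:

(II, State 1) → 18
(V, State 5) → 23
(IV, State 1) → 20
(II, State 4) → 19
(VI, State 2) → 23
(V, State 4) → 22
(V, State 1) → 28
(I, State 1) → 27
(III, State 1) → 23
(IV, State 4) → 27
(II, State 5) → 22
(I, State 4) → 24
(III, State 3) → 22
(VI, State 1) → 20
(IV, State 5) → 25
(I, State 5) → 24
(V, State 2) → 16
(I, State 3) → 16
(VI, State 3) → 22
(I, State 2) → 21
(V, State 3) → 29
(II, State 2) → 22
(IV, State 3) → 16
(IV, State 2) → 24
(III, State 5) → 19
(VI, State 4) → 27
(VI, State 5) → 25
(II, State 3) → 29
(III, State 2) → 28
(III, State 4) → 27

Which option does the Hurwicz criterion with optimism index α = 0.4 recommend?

I: 0.4·27 + 0.6·16 = 20.4
II: 0.4·29 + 0.6·18 = 22.4
III: 0.4·28 + 0.6·19 = 22.6
IV: 0.4·27 + 0.6·16 = 20.4
V: 0.4·29 + 0.6·16 = 21.2
VI: 0.4·27 + 0.6·20 = 22.8
Highest Hurwicz score = 22.8 → VI.

VI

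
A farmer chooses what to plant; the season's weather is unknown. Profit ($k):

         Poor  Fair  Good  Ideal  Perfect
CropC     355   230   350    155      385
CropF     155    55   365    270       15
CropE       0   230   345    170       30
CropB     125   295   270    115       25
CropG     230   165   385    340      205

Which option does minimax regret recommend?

CropG

Column bests: Poor=355, Fair=295, Good=385, Ideal=340, Perfect=385.
CropC regrets: 0, 65, 35, 185, 0 → max 185
CropF regrets: 200, 240, 20, 70, 370 → max 370
CropE regrets: 355, 65, 40, 170, 355 → max 355
CropB regrets: 230, 0, 115, 225, 360 → max 360
CropG regrets: 125, 130, 0, 0, 180 → max 180
Smallest max regret = 180 → CropG.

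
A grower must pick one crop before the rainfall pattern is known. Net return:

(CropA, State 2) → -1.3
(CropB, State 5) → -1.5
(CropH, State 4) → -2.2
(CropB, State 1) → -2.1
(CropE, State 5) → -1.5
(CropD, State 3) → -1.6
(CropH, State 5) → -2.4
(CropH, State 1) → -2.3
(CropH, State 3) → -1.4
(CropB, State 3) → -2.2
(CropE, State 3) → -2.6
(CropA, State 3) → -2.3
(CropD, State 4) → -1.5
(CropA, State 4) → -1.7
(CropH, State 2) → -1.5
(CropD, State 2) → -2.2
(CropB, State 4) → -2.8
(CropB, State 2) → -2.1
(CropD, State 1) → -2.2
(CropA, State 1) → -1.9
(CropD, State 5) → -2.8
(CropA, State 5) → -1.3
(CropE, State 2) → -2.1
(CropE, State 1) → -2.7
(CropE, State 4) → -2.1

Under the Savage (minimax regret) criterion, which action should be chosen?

CropA

Column bests: State 1=-1.9, State 2=-1.3, State 3=-1.4, State 4=-1.5, State 5=-1.3.
CropB regrets: 0.2, 0.8, 0.8, 1.3, 0.2 → max 1.3
CropD regrets: 0.3, 0.9, 0.2, 0.0, 1.5 → max 1.5
CropA regrets: 0.0, 0.0, 0.9, 0.2, 0.0 → max 0.9
CropE regrets: 0.8, 0.8, 1.2, 0.6, 0.2 → max 1.2
CropH regrets: 0.4, 0.2, 0.0, 0.7, 1.1 → max 1.1
Smallest max regret = 0.9 → CropA.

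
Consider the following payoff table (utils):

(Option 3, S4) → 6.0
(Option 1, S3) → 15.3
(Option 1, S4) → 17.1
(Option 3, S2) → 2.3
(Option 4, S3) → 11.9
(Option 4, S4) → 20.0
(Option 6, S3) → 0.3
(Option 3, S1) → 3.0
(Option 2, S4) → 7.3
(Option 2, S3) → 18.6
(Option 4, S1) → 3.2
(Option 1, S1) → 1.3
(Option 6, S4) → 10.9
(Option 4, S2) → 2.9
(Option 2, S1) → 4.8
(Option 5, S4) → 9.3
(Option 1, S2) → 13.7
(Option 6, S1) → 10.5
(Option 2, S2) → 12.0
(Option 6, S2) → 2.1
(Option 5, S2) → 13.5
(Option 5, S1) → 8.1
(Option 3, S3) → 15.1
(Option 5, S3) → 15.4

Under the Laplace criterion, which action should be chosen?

Option 1

Row averages: Option 1=11.85, Option 2=10.675, Option 3=6.6, Option 4=9.5, Option 5=11.575, Option 6=5.95
Highest average = 11.85 → Option 1.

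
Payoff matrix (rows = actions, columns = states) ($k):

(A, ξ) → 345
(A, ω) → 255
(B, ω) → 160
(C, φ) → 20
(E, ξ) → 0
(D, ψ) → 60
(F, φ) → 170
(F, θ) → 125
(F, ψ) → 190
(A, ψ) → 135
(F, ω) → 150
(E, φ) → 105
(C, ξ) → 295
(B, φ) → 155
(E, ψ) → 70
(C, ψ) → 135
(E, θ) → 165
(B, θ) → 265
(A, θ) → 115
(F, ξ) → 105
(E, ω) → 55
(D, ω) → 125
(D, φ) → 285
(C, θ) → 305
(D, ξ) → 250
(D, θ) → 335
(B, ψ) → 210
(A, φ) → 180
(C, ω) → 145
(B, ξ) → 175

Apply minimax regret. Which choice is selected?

Column bests: θ=335, φ=285, ψ=210, ω=255, ξ=345.
A regrets: 220, 105, 75, 0, 0 → max 220
B regrets: 70, 130, 0, 95, 170 → max 170
C regrets: 30, 265, 75, 110, 50 → max 265
D regrets: 0, 0, 150, 130, 95 → max 150
E regrets: 170, 180, 140, 200, 345 → max 345
F regrets: 210, 115, 20, 105, 240 → max 240
Smallest max regret = 150 → D.

D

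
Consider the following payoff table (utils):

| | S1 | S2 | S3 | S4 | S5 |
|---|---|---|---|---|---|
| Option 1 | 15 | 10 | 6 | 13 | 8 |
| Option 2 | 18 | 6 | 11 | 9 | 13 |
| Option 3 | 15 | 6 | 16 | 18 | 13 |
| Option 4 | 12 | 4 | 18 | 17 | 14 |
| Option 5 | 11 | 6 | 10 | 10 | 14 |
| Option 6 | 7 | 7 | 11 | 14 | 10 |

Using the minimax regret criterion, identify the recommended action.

Option 3

Column bests: S1=18, S2=10, S3=18, S4=18, S5=14.
Option 1 regrets: 3, 0, 12, 5, 6 → max 12
Option 2 regrets: 0, 4, 7, 9, 1 → max 9
Option 3 regrets: 3, 4, 2, 0, 1 → max 4
Option 4 regrets: 6, 6, 0, 1, 0 → max 6
Option 5 regrets: 7, 4, 8, 8, 0 → max 8
Option 6 regrets: 11, 3, 7, 4, 4 → max 11
Smallest max regret = 4 → Option 3.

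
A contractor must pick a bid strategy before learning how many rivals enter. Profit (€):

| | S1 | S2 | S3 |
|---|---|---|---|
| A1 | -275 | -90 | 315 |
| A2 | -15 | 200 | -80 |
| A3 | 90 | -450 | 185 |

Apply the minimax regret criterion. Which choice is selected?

Column bests: S1=90, S2=200, S3=315.
A1 regrets: 365, 290, 0 → max 365
A2 regrets: 105, 0, 395 → max 395
A3 regrets: 0, 650, 130 → max 650
Smallest max regret = 365 → A1.

A1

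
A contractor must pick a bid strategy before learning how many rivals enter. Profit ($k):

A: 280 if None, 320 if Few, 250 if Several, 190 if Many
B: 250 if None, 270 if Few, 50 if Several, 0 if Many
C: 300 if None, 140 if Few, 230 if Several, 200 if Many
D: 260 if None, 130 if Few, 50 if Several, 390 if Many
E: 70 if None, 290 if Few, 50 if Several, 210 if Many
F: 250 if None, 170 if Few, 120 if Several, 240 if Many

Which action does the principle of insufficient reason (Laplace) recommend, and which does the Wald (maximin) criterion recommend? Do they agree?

laplace → A; maximin → A (agree)

Row averages: A=260, B=142.5, C=217.5, D=207.5, E=155, F=195
Highest average = 260 → A.
Row minima: A=190, B=0, C=140, D=50, E=50, F=120
Best worst-case = 190 → A.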